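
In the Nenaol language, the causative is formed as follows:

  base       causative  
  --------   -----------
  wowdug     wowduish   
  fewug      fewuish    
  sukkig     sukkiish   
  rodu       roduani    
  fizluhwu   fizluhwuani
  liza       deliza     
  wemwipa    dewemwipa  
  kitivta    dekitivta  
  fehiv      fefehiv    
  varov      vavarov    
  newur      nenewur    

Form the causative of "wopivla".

dewopivla

wowdug and rodu both have last vowel 'u' yet inflect differently (wowduish, roduani), so the last vowel is not what conditions the rule; the final letter is.
"wopivla" ends in -a. The stems ending in -a (liza → deliza, wemwipa → dewemwipa, kitivta → dekitivta) add the prefix de-.
So wopivla → dewopivla.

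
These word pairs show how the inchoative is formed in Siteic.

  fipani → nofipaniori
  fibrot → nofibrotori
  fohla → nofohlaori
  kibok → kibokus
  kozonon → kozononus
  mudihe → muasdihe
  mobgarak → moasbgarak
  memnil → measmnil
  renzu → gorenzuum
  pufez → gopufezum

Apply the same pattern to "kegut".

"kegut" begins with k-. The stems beginning with k- (kibok → kibokus, kozonon → kozononus) add -us.
So kegut → kegutus.

kegutus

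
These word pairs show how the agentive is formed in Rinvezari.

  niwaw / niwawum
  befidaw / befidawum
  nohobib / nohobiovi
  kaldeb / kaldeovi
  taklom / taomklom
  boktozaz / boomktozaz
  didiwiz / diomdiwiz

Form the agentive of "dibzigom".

diombzigom

niwaw and boktozaz both have last vowel 'a' yet inflect differently (niwawum, boomktozaz), so the last vowel is not what conditions the rule; the final letter is.
"dibzigom" ends in -m. The one such stem in the data (taklom → taomklom) inserts -om- after the first vowel (as do boktozaz, didiwiz), so the same rule applies.
So dibzigom → diombzigom.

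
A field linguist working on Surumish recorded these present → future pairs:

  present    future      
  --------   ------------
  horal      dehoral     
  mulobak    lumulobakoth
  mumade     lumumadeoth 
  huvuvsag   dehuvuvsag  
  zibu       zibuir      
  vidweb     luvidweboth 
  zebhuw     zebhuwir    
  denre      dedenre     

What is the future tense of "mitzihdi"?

denre and mumade both end in -e yet inflect differently (dedenre, lumumadeoth), so the final letter is not what conditions the rule; the first letter is.
"mitzihdi" begins with m-. The stems beginning with m- (mumade → lumumadeoth, mulobak → lumulobakoth) add lu- … -oth around the stem.
The other patterns: stems beginning with d- or h- add the prefix de-; stems beginning with z- add -ir.
So mitzihdi → lumitzihdioth.

lumitzihdioth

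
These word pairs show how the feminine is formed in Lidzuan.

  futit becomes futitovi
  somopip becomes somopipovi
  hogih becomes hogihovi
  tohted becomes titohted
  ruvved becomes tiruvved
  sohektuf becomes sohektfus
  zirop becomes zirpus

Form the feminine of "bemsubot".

bemsubtus

somopip and zirop both end in -p yet inflect differently (somopipovi, zirpus), so the final letter is not what conditions the rule; the last vowel is.
"bemsubot" has last vowel 'o'. The one such stem in the data (zirop → zirpus) deletes the last vowel and adds -us (as does sohektuf), so the same rule applies.
So bemsubot → bemsubtus.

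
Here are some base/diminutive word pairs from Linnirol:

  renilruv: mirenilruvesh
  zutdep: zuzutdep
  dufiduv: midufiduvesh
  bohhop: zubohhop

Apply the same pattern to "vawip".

zuvawip

"vawip" ends in -p. The stems ending in -p (zutdep → zuzutdep, bohhop → zubohhop) add the prefix zu-.
So vawip → zuvawip.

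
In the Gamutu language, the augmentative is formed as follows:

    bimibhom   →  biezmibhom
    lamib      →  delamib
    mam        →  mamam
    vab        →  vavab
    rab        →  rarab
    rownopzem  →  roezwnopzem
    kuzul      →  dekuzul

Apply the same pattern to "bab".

"bab" has 1 vowel. The stems with 1 vowel (rab → rarab, vab → vavab, mam → mamam) repeat the first consonant+vowel as a prefix.
So bab → babab.

babab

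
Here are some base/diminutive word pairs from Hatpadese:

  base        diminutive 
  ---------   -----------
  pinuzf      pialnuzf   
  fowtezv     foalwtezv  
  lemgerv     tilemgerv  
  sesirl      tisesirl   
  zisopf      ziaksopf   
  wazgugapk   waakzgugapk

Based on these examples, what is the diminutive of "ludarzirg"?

fowtezv and lemgerv both end in -v yet inflect differently (foalwtezv, tilemgerv), so the final letter is not what conditions the rule; the second-to-last letter is.
"ludarzirg" has second-to-last letter 'r'. The stems whose second-to-last letter is 'r' (lemgerv → tilemgerv, sesirl → tisesirl) add the prefix ti-.
So ludarzirg → tiludarzirg.

tiludarzirg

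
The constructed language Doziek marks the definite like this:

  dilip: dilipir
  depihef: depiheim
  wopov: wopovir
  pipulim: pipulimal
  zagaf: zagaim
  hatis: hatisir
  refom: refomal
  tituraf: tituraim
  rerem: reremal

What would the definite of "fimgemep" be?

"fimgemep" ends in -p. The one such stem in the data (dilip → dilipir) adds -ir, so the same rule applies.
So fimgemep → fimgemepir.

fimgemepir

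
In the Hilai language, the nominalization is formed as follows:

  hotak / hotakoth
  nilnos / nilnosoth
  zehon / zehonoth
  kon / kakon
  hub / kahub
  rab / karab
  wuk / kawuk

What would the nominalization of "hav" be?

"hav" has 1 vowel. The stems with 1 vowel (kon → kakon, hub → kahub, rab → karab) add the prefix ka-.
The other pattern: stems with 2 vowels add -oth.
So hav → kahav.

kahav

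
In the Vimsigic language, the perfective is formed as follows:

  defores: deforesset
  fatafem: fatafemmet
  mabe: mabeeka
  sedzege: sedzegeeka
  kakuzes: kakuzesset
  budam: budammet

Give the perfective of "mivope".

"mivope" ends in a vowel. The stems ending in a vowel (sedzege → sedzegeeka, mabe → mabeeka) add -eka.
So mivope → mivopeeka.

mivopeeka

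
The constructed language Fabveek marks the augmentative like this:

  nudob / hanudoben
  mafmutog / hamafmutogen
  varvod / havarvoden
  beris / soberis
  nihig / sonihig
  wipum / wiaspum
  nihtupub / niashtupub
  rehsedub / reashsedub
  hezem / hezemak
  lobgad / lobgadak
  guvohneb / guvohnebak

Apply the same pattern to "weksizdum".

"weksizdum" has last vowel 'u'. The stems whose last vowel is 'u' (wipum → wiaspum, nihtupub → niashtupub, rehsedub → reashsedub) insert -as- after the first vowel.
So weksizdum → weasksizdum.

weasksizdum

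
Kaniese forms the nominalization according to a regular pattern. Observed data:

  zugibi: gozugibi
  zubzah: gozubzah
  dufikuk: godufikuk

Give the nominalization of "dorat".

Every pair shown (zugibi → gozugibi, zubzah → gozubzah, dufikuk → godufikuk) follows the same rule: add the prefix go-.
So dorat → godorat.

godorat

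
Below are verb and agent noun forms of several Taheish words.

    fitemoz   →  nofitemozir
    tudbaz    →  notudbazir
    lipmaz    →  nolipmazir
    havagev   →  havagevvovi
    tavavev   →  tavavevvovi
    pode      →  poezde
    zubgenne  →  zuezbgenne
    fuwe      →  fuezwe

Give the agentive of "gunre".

gueznre

havagev and pode both have last vowel 'e' yet inflect differently (havagevvovi, poezde), so the last vowel is not what conditions the rule; the final letter is.
"gunre" ends in -e. The stems ending in -e (pode → poezde, zubgenne → zuezbgenne, fuwe → fuezwe) insert -ez- after the first vowel.
The other patterns: stems ending in -z add no- … -ir around the stem; stems ending in -v double the final consonant and add -ovi.
So gunre → gueznre.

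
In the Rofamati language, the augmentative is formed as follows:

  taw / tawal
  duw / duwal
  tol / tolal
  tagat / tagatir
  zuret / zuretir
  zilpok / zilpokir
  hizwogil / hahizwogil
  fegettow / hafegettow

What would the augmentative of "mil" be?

milal

"mil" has 1 vowel. The stems with 1 vowel (taw → tawal, duw → duwal, tol → tolal) add -al.
So mil → milal.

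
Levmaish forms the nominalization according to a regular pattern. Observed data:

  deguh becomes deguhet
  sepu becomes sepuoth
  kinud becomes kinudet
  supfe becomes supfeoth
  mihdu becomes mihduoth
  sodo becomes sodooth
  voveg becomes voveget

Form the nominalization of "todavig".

todaviget

deguh and sepu both have last vowel 'u' yet inflect differently (deguhet, sepuoth), so the last vowel is not what conditions the rule; whether the stem ends in a vowel or a consonant is.
"todavig" ends in a consonant. The stems ending in a consonant (voveg → voveget, deguh → deguhet, kinud → kinudet) add -et.
The other pattern: stems ending in a vowel add -oth.
So todavig → todaviget.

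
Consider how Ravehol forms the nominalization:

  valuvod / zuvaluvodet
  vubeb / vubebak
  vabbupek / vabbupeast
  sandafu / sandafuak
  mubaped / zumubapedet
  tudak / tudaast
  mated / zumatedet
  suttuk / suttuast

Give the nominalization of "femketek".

"femketek" ends in -k. The stems ending in -k (vabbupek → vabbupeast, suttuk → suttuast, tudak → tudaast) drop the final letter and add -ast.
The other patterns: stems ending in -d add zu- … -et around the stem; stems ending in -b or -u add -ak.
So femketek → femketeast.

femketeast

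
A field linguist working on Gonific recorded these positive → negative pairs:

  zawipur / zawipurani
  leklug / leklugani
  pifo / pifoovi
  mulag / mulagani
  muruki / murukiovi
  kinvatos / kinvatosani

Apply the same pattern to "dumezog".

dumezogani

"dumezog" ends in a consonant. The stems ending in a consonant (kinvatos → kinvatosani, mulag → mulagani, zawipur → zawipurani) add -ani.
So dumezog → dumezogani.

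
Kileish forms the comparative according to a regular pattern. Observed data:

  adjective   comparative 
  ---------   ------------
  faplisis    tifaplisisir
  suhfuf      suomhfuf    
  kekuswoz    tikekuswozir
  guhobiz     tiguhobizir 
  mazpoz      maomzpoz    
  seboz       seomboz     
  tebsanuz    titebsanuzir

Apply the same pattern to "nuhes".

nuomhes

tebsanuz and seboz both end in -z yet inflect differently (titebsanuzir, seomboz), so the final letter is not what conditions the rule; the number of vowels is.
"nuhes" has 2 vowels. The stems with 2 vowels (suhfuf → suomhfuf, seboz → seomboz, mazpoz → maomzpoz) insert -om- after the first vowel.
The other pattern: stems with 3 vowels add ti- … -ir around the stem.
So nuhes → nuomhes.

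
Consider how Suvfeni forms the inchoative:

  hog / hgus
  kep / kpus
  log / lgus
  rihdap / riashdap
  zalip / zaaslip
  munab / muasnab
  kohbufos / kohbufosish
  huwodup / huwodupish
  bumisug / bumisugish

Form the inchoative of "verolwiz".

"verolwiz" has 3 vowels. The stems with 3 vowels (kohbufos → kohbufosish, huwodup → huwodupish, bumisug → bumisugish) add -ish.
So verolwiz → verolwizish.

verolwizish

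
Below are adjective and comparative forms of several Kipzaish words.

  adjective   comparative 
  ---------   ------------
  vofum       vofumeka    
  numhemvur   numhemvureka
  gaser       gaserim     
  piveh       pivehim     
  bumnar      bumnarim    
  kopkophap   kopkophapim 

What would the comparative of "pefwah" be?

numhemvur and gaser both end in -r yet inflect differently (numhemvureka, gaserim), so the final letter is not what conditions the rule; the last vowel is.
"pefwah" has last vowel 'a'. The stems whose last vowel is 'a' (bumnar → bumnarim, kopkophap → kopkophapim) add -im.
The other pattern: stems whose last vowel is 'u' add -eka.
So pefwah → pefwahim.

pefwahim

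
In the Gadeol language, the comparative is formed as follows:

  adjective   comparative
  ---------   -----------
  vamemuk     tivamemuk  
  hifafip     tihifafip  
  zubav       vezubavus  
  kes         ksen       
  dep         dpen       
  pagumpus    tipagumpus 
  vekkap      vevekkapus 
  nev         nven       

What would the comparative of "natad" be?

"natad" has 2 vowels. The stems with 2 vowels (vekkap → vevekkapus, zubav → vezubavus) add ve- … -us around the stem.
The other patterns: stems with 1 vowel delete the last vowel and add -en; stems with 3 vowels add the prefix ti-.
So natad → venatadus.

venatadus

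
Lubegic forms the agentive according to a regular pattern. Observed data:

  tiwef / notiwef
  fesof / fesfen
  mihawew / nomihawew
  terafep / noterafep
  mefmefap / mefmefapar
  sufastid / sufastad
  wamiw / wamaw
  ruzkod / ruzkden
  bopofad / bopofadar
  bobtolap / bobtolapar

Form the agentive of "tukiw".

tukaw

"tukiw" has last vowel 'i'. The stems whose last vowel is 'i' (wamiw → wamaw, sufastid → sufastad) change the last vowel to 'a'.
So tukiw → tukaw.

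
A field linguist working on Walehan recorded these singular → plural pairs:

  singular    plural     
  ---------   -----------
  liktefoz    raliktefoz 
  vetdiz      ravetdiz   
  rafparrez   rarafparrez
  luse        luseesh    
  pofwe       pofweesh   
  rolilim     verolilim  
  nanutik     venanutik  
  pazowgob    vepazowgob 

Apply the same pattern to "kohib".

rafparrez and luse both have last vowel 'e' yet inflect differently (rarafparrez, luseesh), so the last vowel is not what conditions the rule; the final letter is.
"kohib" ends in -b. The one such stem in the data (pazowgob → vepazowgob) adds the prefix ve-, so the same rule applies.
So kohib → vekohib.

vekohib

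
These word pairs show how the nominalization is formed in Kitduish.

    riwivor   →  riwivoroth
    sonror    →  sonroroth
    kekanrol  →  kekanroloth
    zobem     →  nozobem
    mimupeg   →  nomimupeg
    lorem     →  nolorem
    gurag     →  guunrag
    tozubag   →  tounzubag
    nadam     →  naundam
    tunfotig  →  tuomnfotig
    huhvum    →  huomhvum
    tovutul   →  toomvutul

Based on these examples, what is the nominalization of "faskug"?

faomskug

mimupeg and gurag both end in -g yet inflect differently (nomimupeg, guunrag), so the final letter is not what conditions the rule; the last vowel is.
"faskug" has last vowel 'u'. The stems whose last vowel is 'u' (huhvum → huomhvum, tovutul → toomvutul) insert -om- after the first vowel.
The other patterns: stems whose last vowel is 'o' add -oth; stems whose last vowel is 'e' add the prefix no-; stems whose last vowel is 'a' insert -un- after the first vowel.
So faskug → faomskug.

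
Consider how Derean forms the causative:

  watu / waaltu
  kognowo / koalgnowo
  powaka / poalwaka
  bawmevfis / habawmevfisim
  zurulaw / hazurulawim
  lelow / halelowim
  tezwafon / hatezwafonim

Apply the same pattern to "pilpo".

powaka and zurulaw both have last vowel 'a' yet inflect differently (poalwaka, hazurulawim), so the last vowel is not what conditions the rule; whether the stem ends in a vowel or a consonant is.
"pilpo" ends in a vowel. The stems ending in a vowel (watu → waaltu, kognowo → koalgnowo, powaka → poalwaka) insert -al- after the first vowel.
The other pattern: stems ending in a consonant add ha- … -im around the stem.
So pilpo → piallpo.

piallpo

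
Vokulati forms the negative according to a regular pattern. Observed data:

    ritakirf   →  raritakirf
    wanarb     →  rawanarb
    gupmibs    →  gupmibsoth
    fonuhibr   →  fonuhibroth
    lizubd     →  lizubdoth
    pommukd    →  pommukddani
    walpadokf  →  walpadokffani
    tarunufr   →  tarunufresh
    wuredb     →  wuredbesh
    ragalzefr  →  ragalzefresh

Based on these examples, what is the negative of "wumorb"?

rawumorb

lizubd and pommukd both end in -d yet inflect differently (lizubdoth, pommukddani), so the final letter is not what conditions the rule; the second-to-last letter is.
"wumorb" has second-to-last letter 'r'. The stems whose second-to-last letter is 'r' (ritakirf → raritakirf, wanarb → rawanarb) add the prefix ra-.
The other patterns: stems whose second-to-last letter is 'b' add -oth; stems whose second-to-last letter is 'k' double the final consonant and add -ani; stems whose second-to-last letter is 'd' or 'f' add -esh.
So wumorb → rawumorb.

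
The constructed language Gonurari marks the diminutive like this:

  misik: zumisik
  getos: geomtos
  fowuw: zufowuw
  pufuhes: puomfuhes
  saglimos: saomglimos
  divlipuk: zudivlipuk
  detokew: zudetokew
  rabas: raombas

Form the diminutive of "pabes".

paombes

pufuhes and detokew both have last vowel 'e' yet inflect differently (puomfuhes, zudetokew), so the last vowel is not what conditions the rule; the final letter is.
"pabes" ends in -s. The stems ending in -s (getos → geomtos, rabas → raombas, pufuhes → puomfuhes) insert -om- after the first vowel.
The other pattern: stems ending in -k or -w add the prefix zu-.
So pabes → paombes.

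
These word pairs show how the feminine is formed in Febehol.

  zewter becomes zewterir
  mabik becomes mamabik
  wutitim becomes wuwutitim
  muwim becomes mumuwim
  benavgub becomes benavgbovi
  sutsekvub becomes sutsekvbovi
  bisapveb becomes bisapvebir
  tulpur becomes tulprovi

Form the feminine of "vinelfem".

vinelfemir

"vinelfem" has last vowel 'e'. The stems whose last vowel is 'e' (zewter → zewterir, bisapveb → bisapvebir) add -ir.
So vinelfem → vinelfemir.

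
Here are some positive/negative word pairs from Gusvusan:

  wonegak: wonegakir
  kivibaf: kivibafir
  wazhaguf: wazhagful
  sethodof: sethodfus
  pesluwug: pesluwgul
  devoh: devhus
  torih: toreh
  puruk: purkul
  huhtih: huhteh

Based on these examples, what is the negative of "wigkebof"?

wigkebfus

"wigkebof" has last vowel 'o'. The stems whose last vowel is 'o' (sethodof → sethodfus, devoh → devhus) delete the last vowel and add -us.
The other patterns: stems whose last vowel is 'a' add -ir; stems whose last vowel is 'u' delete the last vowel and add -ul; stems whose last vowel is 'i' change the last vowel to 'e'.
So wigkebof → wigkebfus.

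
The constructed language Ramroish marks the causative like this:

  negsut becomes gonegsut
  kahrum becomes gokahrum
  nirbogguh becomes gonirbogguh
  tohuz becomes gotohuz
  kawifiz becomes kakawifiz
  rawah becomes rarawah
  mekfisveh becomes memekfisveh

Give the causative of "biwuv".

tohuz and kawifiz both end in -z yet inflect differently (gotohuz, kakawifiz), so the final letter is not what conditions the rule; the last vowel is.
"biwuv" has last vowel 'u'. The stems whose last vowel is 'u' (negsut → gonegsut, kahrum → gokahrum, nirbogguh → gonirbogguh) add the prefix go-.
So biwuv → gobiwuv.

gobiwuv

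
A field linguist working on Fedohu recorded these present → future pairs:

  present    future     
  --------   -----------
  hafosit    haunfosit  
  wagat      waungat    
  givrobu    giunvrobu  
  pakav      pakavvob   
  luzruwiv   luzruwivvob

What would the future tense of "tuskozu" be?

luzruwiv and hafosit both have last vowel 'i' yet inflect differently (luzruwivvob, haunfosit), so the last vowel is not what conditions the rule; the final letter is.
"tuskozu" ends in -u. The one such stem in the data (givrobu → giunvrobu) inserts -un- after the first vowel (as do hafosit, wagat), so the same rule applies.
So tuskozu → tuunskozu.

tuunskozu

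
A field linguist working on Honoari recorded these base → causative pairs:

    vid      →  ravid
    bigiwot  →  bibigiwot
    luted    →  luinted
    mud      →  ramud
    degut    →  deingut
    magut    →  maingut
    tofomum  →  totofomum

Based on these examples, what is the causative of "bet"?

rabet

"bet" has 1 vowel. The stems with 1 vowel (mud → ramud, vid → ravid) add the prefix ra-.
The other patterns: stems with 2 vowels insert -in- after the first vowel; stems with 3 vowels repeat the first consonant+vowel as a prefix.
So bet → rabet.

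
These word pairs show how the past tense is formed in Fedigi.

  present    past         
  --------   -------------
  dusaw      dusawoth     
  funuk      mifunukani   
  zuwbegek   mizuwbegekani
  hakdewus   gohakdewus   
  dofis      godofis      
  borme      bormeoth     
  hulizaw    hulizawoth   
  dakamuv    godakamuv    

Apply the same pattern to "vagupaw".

hakdewus and funuk both have last vowel 'u' yet inflect differently (gohakdewus, mifunukani), so the last vowel is not what conditions the rule; the final letter is.
"vagupaw" ends in -w. The stems ending in -w (dusaw → dusawoth, hulizaw → hulizawoth) add -oth.
So vagupaw → vagupawoth.

vagupawoth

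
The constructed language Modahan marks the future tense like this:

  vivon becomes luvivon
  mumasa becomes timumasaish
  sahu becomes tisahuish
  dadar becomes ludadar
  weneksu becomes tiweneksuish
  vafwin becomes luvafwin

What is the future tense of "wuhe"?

tiwuheish

"wuhe" ends in a vowel. The stems ending in a vowel (mumasa → timumasaish, weneksu → tiweneksuish, sahu → tisahuish) add ti- … -ish around the stem.
The other pattern: stems ending in a consonant add the prefix lu-.
So wuhe → tiwuheish.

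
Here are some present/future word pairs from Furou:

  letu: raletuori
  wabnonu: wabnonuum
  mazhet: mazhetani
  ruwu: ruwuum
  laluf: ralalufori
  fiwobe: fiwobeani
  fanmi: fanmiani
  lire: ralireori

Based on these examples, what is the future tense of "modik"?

fiwobe and lire both end in -e yet inflect differently (fiwobeani, ralireori), so the final letter is not what conditions the rule; the first letter is.
"modik" begins with m-. The one such stem in the data (mazhet → mazhetani) adds -ani, so the same rule applies.
The other patterns: stems beginning with l- add ra- … -ori around the stem; stems beginning with r- or w- add -um.
So modik → modikani.

modikani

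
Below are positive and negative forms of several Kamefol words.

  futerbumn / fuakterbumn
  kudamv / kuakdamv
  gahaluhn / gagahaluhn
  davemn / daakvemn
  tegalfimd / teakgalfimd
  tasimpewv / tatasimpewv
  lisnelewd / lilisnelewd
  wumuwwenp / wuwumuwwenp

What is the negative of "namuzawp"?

nanamuzawp

tegalfimd and lisnelewd both end in -d yet inflect differently (teakgalfimd, lilisnelewd), so the final letter is not what conditions the rule; the second-to-last letter is.
"namuzawp" has second-to-last letter 'w'. The stems whose second-to-last letter is 'w' (lisnelewd → lilisnelewd, tasimpewv → tatasimpewv) repeat the first consonant+vowel as a prefix.
So namuzawp → nanamuzawp.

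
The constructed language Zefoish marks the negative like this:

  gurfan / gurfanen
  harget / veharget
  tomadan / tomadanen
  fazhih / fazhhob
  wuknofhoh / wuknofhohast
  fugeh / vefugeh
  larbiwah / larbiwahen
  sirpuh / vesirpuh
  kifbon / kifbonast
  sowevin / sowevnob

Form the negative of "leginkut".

kifbon and sowevin both end in -n yet inflect differently (kifbonast, sowevnob), so the final letter is not what conditions the rule; the last vowel is.
"leginkut" has last vowel 'u'. The one such stem in the data (sirpuh → vesirpuh) adds the prefix ve-, so the same rule applies.
The other patterns: stems whose last vowel is 'o' add -ast; stems whose last vowel is 'i' delete the last vowel and add -ob; stems whose last vowel is 'a' add -en.
So leginkut → veleginkut.

veleginkut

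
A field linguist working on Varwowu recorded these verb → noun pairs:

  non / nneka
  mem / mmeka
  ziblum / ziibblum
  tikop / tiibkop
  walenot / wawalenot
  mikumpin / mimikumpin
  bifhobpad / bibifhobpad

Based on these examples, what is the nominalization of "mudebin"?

mumudebin

mem and ziblum both end in -m yet inflect differently (mmeka, ziibblum), so the final letter is not what conditions the rule; the number of vowels is.
"mudebin" has 3 vowels. The stems with 3 vowels (walenot → wawalenot, mikumpin → mimikumpin, bifhobpad → bibifhobpad) repeat the first consonant+vowel as a prefix.
So mudebin → mumudebin.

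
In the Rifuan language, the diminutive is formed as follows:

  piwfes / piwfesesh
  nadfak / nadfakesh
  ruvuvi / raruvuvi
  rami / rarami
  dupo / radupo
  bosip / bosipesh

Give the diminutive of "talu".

ratalu

"talu" ends in a vowel. The stems ending in a vowel (rami → rarami, dupo → radupo, ruvuvi → raruvuvi) add the prefix ra-.
The other pattern: stems ending in a consonant add -esh.
So talu → ratalu.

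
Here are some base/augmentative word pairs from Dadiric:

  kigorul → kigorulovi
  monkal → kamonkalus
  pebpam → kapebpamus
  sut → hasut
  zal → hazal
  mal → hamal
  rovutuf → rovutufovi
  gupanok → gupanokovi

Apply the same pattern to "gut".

mal and monkal both end in -l yet inflect differently (hamal, kamonkalus), so the final letter is not what conditions the rule; the number of vowels is.
"gut" has 1 vowel. The stems with 1 vowel (mal → hamal, zal → hazal, sut → hasut) add the prefix ha-.
So gut → hagut.

hagut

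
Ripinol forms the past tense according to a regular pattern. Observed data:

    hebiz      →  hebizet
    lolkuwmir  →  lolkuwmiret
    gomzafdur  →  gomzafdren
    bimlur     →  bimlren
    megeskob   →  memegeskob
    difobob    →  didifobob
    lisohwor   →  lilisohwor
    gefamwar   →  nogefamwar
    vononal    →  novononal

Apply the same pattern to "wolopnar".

lolkuwmir and gomzafdur both end in -r yet inflect differently (lolkuwmiret, gomzafdren), so the final letter is not what conditions the rule; the last vowel is.
"wolopnar" has last vowel 'a'. The stems whose last vowel is 'a' (gefamwar → nogefamwar, vononal → novononal) add the prefix no-.
The other patterns: stems whose last vowel is 'i' add -et; stems whose last vowel is 'u' delete the last vowel and add -en; stems whose last vowel is 'o' repeat the first consonant+vowel as a prefix.
So wolopnar → nowolopnar.

nowolopnar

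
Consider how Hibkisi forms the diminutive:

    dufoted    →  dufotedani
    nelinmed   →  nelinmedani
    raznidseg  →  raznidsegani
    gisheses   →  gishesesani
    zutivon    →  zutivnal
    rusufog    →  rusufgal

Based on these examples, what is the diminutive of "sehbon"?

"sehbon" has last vowel 'o'. The stems whose last vowel is 'o' (zutivon → zutivnal, rusufog → rusufgal) delete the last vowel and add -al.
So sehbon → sehbnal.

sehbnal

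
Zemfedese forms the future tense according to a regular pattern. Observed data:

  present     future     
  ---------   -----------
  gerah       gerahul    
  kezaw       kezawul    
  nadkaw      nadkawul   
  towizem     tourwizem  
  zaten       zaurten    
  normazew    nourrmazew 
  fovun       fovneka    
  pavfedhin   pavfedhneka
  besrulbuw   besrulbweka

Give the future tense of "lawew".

laurwew

kezaw and normazew both end in -w yet inflect differently (kezawul, nourrmazew), so the final letter is not what conditions the rule; the last vowel is.
"lawew" has last vowel 'e'. The stems whose last vowel is 'e' (towizem → tourwizem, zaten → zaurten, normazew → nourrmazew) insert -ur- after the first vowel.
The other patterns: stems whose last vowel is 'a' add -ul; stems whose last vowel is 'i' or 'u' delete the last vowel and add -eka.
So lawew → laurwew.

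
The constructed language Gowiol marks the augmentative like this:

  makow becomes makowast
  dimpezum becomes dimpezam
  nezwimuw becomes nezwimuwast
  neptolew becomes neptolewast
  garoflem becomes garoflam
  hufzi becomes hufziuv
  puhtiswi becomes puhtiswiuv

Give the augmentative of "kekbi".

nezwimuw and dimpezum both have last vowel 'u' yet inflect differently (nezwimuwast, dimpezam), so the last vowel is not what conditions the rule; the final letter is.
"kekbi" ends in -i. The stems ending in -i (puhtiswi → puhtiswiuv, hufzi → hufziuv) add -uv.
So kekbi → kekbiuv.

kekbiuv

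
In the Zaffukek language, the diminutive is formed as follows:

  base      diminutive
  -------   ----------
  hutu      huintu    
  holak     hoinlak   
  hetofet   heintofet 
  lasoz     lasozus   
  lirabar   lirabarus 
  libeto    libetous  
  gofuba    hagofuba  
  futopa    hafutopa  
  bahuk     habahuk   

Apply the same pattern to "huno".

"huno" begins with h-. The stems beginning with h- (hutu → huintu, holak → hoinlak, hetofet → heintofet) insert -in- after the first vowel.
So huno → huinno.

huinno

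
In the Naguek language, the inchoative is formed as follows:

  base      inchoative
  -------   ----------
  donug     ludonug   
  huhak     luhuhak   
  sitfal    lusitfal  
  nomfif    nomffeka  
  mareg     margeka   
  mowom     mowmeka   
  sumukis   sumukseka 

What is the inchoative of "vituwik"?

vituwkeka

donug and mareg both end in -g yet inflect differently (ludonug, margeka), so the final letter is not what conditions the rule; the last vowel is.
"vituwik" has last vowel 'i'. The stems whose last vowel is 'i' (nomfif → nomffeka, sumukis → sumukseka) delete the last vowel and add -eka.
So vituwik → vituwkeka.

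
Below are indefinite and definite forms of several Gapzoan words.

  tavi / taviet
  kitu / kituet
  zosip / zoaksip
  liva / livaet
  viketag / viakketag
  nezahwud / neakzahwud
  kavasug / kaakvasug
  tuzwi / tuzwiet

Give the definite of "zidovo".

zidovoet

"zidovo" ends in a vowel. The stems ending in a vowel (kitu → kituet, tuzwi → tuzwiet, tavi → taviet) add -et.
So zidovo → zidovoet.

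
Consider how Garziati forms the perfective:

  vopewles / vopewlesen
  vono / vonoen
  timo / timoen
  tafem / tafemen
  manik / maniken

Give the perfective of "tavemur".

tavemuren

Every pair shown (vopewles → vopewlesen, vono → vonoen, timo → timoen, …) follows the same rule: add -en.
So tavemur → tavemuren.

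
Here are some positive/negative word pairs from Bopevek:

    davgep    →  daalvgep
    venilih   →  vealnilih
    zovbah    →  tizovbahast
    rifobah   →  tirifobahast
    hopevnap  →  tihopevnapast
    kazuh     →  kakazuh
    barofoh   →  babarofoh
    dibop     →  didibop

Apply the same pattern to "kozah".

tikozahast

"kozah" has last vowel 'a'. The stems whose last vowel is 'a' (zovbah → tizovbahast, rifobah → tirifobahast, hopevnap → tihopevnapast) add ti- … -ast around the stem.
So kozah → tikozahast.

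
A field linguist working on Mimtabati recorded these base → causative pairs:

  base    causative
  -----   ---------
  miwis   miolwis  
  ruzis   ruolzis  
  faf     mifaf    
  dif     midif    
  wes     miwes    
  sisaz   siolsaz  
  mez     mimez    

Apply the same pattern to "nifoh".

niolfoh

"nifoh" has 2 vowels. The stems with 2 vowels (miwis → miolwis, sisaz → siolsaz, ruzis → ruolzis) insert -ol- after the first vowel.
The other pattern: stems with 1 vowel add the prefix mi-.
So nifoh → niolfoh.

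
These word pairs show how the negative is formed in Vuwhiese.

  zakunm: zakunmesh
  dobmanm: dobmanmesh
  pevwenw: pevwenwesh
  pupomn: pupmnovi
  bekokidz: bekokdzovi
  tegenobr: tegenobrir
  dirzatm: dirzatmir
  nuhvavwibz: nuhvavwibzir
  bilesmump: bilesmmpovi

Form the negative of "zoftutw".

bekokidz and nuhvavwibz both end in -z yet inflect differently (bekokdzovi, nuhvavwibzir), so the final letter is not what conditions the rule; the second-to-last letter is.
"zoftutw" has second-to-last letter 't'. The one such stem in the data (dirzatm → dirzatmir) adds -ir, so the same rule applies.
The other patterns: stems whose second-to-last letter is 'd' or 'm' delete the last vowel and add -ovi; stems whose second-to-last letter is 'n' add -esh.
So zoftutw → zoftutwir.

zoftutwir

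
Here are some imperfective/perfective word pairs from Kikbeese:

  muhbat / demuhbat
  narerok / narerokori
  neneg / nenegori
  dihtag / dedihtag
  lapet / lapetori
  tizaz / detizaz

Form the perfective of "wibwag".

dewibwag

muhbat and lapet both end in -t yet inflect differently (demuhbat, lapetori), so the final letter is not what conditions the rule; the last vowel is.
"wibwag" has last vowel 'a'. The stems whose last vowel is 'a' (tizaz → detizaz, muhbat → demuhbat, dihtag → dedihtag) add the prefix de-.
The other pattern: stems whose last vowel is 'e' or 'o' add -ori.
So wibwag → dewibwag.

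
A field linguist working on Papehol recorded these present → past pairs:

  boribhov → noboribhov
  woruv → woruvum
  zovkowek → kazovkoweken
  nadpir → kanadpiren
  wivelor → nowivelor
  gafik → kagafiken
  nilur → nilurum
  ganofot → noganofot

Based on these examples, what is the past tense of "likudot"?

woruv and boribhov both end in -v yet inflect differently (woruvum, noboribhov), so the final letter is not what conditions the rule; the last vowel is.
"likudot" has last vowel 'o'. The stems whose last vowel is 'o' (boribhov → noboribhov, wivelor → nowivelor, ganofot → noganofot) add the prefix no-.
The other patterns: stems whose last vowel is 'u' add -um; stems whose last vowel is 'e' or 'i' add ka- … -en around the stem.
So likudot → nolikudot.

nolikudot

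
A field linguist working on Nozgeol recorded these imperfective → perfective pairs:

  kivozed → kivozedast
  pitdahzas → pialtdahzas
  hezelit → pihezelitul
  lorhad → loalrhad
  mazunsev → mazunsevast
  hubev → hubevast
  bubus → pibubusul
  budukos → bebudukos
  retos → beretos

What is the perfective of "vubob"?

"vubob" has last vowel 'o'. The stems whose last vowel is 'o' (budukos → bebudukos, retos → beretos) add the prefix be-.
The other patterns: stems whose last vowel is 'a' insert -al- after the first vowel; stems whose last vowel is 'i' or 'u' add pi- … -ul around the stem; stems whose last vowel is 'e' add -ast.
So vubob → bevubob.

bevubob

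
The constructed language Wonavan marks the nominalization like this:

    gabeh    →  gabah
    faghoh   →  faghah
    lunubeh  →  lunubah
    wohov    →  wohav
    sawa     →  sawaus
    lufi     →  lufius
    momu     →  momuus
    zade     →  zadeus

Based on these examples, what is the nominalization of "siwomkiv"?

siwomkav

gabeh and zade both have last vowel 'e' yet inflect differently (gabah, zadeus), so the last vowel is not what conditions the rule; whether the stem ends in a vowel or a consonant is.
"siwomkiv" ends in a consonant. The stems ending in a consonant (gabeh → gabah, faghoh → faghah, lunubeh → lunubah) change the last vowel to 'a'.
So siwomkiv → siwomkav.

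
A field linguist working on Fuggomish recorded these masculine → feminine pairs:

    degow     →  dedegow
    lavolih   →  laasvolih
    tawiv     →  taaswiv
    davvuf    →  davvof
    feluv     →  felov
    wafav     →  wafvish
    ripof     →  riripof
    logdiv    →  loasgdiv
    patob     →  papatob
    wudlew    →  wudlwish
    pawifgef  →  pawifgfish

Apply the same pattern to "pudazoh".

degow and wudlew both end in -w yet inflect differently (dedegow, wudlwish), so the final letter is not what conditions the rule; the last vowel is.
"pudazoh" has last vowel 'o'. The stems whose last vowel is 'o' (ripof → riripof, degow → dedegow, patob → papatob) repeat the first consonant+vowel as a prefix.
So pudazoh → pupudazoh.

pupudazoh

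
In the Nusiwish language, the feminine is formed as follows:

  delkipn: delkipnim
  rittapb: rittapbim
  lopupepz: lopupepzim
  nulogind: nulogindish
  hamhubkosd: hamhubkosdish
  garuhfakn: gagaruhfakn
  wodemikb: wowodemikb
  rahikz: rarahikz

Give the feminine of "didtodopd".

delkipn and garuhfakn both end in -n yet inflect differently (delkipnim, gagaruhfakn), so the final letter is not what conditions the rule; the second-to-last letter is.
"didtodopd" has second-to-last letter 'p'. The stems whose second-to-last letter is 'p' (delkipn → delkipnim, rittapb → rittapbim, lopupepz → lopupepzim) add -im.
The other patterns: stems whose second-to-last letter is 'n' or 's' add -ish; stems whose second-to-last letter is 'k' repeat the first consonant+vowel as a prefix.
So didtodopd → didtodopdim.

didtodopdim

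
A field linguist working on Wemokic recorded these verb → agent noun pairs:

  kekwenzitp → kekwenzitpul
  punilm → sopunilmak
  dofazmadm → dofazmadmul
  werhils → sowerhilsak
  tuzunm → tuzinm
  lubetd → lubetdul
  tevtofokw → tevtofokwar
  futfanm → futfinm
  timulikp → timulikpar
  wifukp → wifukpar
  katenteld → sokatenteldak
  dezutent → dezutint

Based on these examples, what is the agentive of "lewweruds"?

tuzunm and punilm both end in -m yet inflect differently (tuzinm, sopunilmak), so the final letter is not what conditions the rule; the second-to-last letter is.
"lewweruds" has second-to-last letter 'd'. The one such stem in the data (dofazmadm → dofazmadmul) adds -ul, so the same rule applies.
So lewweruds → lewwerudsul.

lewwerudsul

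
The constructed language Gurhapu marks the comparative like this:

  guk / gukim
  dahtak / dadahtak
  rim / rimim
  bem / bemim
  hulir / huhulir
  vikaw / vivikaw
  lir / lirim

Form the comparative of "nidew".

lir and hulir both end in -r yet inflect differently (lirim, huhulir), so the final letter is not what conditions the rule; the number of vowels is.
"nidew" has 2 vowels. The stems with 2 vowels (vikaw → vivikaw, hulir → huhulir, dahtak → dadahtak) repeat the first consonant+vowel as a prefix.
So nidew → ninidew.

ninidew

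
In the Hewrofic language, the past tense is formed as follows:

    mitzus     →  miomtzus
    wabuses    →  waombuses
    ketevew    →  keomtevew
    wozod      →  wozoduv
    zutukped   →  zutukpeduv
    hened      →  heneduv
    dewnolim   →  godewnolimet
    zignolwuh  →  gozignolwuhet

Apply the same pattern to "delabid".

wabuses and zutukped both have last vowel 'e' yet inflect differently (waombuses, zutukpeduv), so the last vowel is not what conditions the rule; the final letter is.
"delabid" ends in -d. The stems ending in -d (wozod → wozoduv, zutukped → zutukpeduv, hened → heneduv) add -uv.
The other patterns: stems ending in -s or -w insert -om- after the first vowel; stems ending in -h or -m add go- … -et around the stem.
So delabid → delabiduv.

delabiduv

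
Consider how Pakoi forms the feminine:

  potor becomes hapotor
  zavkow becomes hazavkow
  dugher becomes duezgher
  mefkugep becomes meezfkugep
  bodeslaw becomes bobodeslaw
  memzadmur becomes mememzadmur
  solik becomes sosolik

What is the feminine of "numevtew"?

potor and dugher both end in -r yet inflect differently (hapotor, duezgher), so the final letter is not what conditions the rule; the last vowel is.
"numevtew" has last vowel 'e'. The stems whose last vowel is 'e' (dugher → duezgher, mefkugep → meezfkugep) insert -ez- after the first vowel.
So numevtew → nuezmevtew.

nuezmevtew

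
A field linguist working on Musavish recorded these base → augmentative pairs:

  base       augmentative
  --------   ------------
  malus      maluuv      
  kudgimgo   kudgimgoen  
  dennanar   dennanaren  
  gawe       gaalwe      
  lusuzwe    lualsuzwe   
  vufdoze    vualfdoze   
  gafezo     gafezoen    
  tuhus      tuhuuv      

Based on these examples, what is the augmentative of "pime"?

pialme

gawe and gafezo both begin with g- yet inflect differently (gaalwe, gafezoen), so the first letter is not what conditions the rule; the final letter is.
"pime" ends in -e. The stems ending in -e (gawe → gaalwe, lusuzwe → lualsuzwe, vufdoze → vualfdoze) insert -al- after the first vowel.
The other patterns: stems ending in -s drop the final letter and add -uv; stems ending in -o or -r add -en.
So pime → pialme.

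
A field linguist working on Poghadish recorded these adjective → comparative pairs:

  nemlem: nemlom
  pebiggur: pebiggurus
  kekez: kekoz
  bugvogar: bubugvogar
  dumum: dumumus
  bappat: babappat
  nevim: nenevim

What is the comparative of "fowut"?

fowutus

dumum and nemlem both end in -m yet inflect differently (dumumus, nemlom), so the final letter is not what conditions the rule; the last vowel is.
"fowut" has last vowel 'u'. The stems whose last vowel is 'u' (pebiggur → pebiggurus, dumum → dumumus) add -us.
So fowut → fowutus.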